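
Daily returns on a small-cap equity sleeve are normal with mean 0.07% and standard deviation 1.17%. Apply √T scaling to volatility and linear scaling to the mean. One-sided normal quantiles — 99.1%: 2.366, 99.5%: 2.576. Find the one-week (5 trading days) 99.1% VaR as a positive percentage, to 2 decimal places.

σ_{5d} = 1.17% × √5 = 2.616%; μ_{5d} = 5 × 0.07% = 0.350%.
VaR = −(0.350%) + 2.366 × 2.616% = 5.839%.

5.84%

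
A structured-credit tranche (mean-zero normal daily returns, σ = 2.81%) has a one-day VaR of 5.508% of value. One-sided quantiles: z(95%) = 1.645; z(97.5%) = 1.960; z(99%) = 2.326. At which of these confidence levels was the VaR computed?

97.5%

Implied z = VaR/σ = 5.508 / 2.81 = 1.960.
This matches z(97.5%) = 1.960.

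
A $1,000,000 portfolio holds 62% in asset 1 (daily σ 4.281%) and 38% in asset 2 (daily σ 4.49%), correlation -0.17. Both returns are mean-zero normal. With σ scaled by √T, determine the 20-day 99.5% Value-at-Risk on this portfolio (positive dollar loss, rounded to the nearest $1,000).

$334,000

σ_p = √(0.62²·4.281² + 0.38²·4.49² + 2·-0.17·0.62·0.38·4.281·4.49) = 2.901%.
σ_{20d} = 2.901% × √20 = 12.974%.
z(99.5%) = 2.576.
VaR = 2.576 × 12.974% = 33.421%; on $1,000,000 that is $334,210.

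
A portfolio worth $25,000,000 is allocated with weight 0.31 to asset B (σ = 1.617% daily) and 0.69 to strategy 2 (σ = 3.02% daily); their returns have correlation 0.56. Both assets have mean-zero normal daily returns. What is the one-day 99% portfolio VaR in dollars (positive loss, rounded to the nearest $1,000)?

σ_p² = 0.31²·1.617² + 0.69²·3.02² + 2·0.56·0.31·0.69·1.617·3.02 = 5.7634 (%²).
σ_p = √5.7634 = 2.401%.
At 99%, z = 2.326.
VaR = 2.326 × 2.401% = 5.585%; on $25,000,000 that is $1,396,250.

$1,396,000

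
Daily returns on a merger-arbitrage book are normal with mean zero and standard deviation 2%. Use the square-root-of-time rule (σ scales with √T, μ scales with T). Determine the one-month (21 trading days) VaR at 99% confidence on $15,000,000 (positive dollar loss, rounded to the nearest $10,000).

$3,200,000

At 99%, z = 2.326.
σ_{21d} = 2% × √21 = 9.165%.
VaR = 2.326 × 9.165% = 21.318%.
On $15,000,000: 0.21318 × $15,000,000 = $3,197,700.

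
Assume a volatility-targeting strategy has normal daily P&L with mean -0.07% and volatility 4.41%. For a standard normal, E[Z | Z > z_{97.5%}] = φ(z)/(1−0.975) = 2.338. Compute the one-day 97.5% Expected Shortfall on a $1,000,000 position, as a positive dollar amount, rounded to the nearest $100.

ES = −(-0.07%) + 4.41% × 2.338 = 10.381%.
On $1,000,000: 0.10381 × $1,000,000 = $103,810.

$103,800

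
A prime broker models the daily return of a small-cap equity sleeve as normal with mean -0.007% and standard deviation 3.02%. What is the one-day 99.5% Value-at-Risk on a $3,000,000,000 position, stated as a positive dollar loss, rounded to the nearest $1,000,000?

$234,000,000

At 99.5% one-sided, z = 2.576.
VaR = −μ + z·σ = −(-0.007%) + 2.576 × 3.02% = 7.787%.
On $3,000,000,000: 0.07787 × $3,000,000,000 = $233,610,000.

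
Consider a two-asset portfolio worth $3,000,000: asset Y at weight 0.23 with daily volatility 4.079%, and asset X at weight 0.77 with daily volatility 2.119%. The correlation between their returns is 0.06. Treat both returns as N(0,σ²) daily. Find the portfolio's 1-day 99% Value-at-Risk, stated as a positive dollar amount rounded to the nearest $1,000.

σ_p² = 0.23²·4.079² + 0.77²·2.119² + 2·0.06·0.23·0.77·4.079·2.119 = 3.7261 (%²).
σ_p = √3.7261 = 1.930%.
At 99%, z = 2.326.
VaR = 2.326 × 1.930% = 4.489%; on $3,000,000 that is $134,670.

$135,000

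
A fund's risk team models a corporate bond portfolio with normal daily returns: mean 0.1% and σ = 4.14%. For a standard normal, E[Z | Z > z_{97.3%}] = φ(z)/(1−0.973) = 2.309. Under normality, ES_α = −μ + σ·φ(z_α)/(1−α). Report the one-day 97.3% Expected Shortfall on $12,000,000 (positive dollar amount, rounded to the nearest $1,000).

$1,135,000

ES = −(0.1%) + 4.14% × 2.309 = 9.459%.
On $12,000,000: 0.09459 × $12,000,000 = $1,135,080.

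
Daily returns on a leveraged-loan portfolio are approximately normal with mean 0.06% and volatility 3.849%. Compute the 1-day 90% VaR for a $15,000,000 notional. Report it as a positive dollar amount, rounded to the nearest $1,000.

At 90% one-sided, z = 1.282.
VaR = −μ + z·σ = −(0.06%) + 1.282 × 3.849% = 4.874%.
On $15,000,000: 0.04874 × $15,000,000 = $731,100.

$731,000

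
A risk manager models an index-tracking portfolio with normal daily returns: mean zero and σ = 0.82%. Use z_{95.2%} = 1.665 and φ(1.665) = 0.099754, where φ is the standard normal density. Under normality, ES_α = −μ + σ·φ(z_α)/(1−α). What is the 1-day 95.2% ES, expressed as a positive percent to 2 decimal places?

Tail multiplier: φ(z)/(1−α) = 0.099754 / 0.048 = 2.078.
ES = 0.82% × 2.078 = 1.704%.

1.70%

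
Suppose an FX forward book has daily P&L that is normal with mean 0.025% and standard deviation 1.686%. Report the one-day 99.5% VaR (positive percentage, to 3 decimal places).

4.318%

At 99.5% one-sided, z = 2.576.
VaR = −μ + z·σ = −(0.025%) + 2.576 × 1.686% = 4.318%.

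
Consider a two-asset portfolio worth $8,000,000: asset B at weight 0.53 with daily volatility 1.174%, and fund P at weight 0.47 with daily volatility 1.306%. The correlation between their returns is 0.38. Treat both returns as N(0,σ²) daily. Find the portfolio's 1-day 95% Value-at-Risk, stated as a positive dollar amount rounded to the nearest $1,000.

σ_p² = 0.53²·1.174² + 0.47²·1.306² + 2·0.38·0.53·0.47·1.174·1.306 = 1.0542 (%²).
σ_p = √1.0542 = 1.027%.
At 95%, z = 1.645.
VaR = 1.645 × 1.027% = 1.689%; on $8,000,000 that is $135,120.

$135,000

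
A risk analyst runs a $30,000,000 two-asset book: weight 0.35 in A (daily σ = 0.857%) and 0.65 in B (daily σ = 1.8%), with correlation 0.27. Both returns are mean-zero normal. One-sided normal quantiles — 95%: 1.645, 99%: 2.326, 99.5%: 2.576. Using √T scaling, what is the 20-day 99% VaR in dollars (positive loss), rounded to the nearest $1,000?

σ_p = √(0.35²·0.857² + 0.65²·1.8² + 2·0.27·0.35·0.65·0.857·1.8) = 1.284%.
σ_{20d} = 1.284% × √20 = 5.742%.
VaR = 2.326 × 5.742% = 13.356%; on $30,000,000 that is $4,006,800.

$4,007,000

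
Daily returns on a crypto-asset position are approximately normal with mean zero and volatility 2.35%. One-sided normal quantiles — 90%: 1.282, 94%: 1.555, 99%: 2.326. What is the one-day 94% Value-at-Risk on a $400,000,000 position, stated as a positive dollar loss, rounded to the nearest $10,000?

VaR = z·σ = 1.555 × 2.35% = 3.654%.
On $400,000,000: 0.03654 × $400,000,000 = $14,616,000.

$14,620,000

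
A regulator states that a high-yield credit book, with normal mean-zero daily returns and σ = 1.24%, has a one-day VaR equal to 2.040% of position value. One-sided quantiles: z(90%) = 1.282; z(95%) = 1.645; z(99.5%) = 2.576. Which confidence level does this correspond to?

95%

Implied z = VaR/σ = 2.040 / 1.24 = 1.645.
This matches z(95%) = 1.645.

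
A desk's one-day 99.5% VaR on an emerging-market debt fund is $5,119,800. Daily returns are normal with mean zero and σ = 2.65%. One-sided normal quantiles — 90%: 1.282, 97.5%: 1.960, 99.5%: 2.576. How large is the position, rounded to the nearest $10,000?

$75,000,000

VaR as a fraction of value: z·σ = 2.576 × 2.65% = 6.8264%.
Position = $5,119,800 / 0.068264 = $75,000,000.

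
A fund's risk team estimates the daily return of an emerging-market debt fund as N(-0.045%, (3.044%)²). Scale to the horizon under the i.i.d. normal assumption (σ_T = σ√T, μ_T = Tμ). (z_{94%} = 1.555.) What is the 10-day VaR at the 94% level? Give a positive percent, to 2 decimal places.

15.42%

σ_{10d} = 3.044% × √10 = 9.626%; μ_{10d} = 10 × -0.045% = -0.450%.
VaR = −(-0.450%) + 1.555 × 9.626% = 15.418%.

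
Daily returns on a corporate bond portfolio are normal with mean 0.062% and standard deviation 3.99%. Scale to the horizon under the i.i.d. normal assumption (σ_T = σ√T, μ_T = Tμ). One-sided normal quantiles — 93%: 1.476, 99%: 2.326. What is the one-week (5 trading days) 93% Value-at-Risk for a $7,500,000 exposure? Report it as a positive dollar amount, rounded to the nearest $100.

$964,400

σ_{5d} = 3.99% × √5 = 8.922%; μ_{5d} = 5 × 0.062% = 0.310%.
VaR = −(0.310%) + 1.476 × 8.922% = 12.859%.
On $7,500,000: 0.12859 × $7,500,000 = $964,425.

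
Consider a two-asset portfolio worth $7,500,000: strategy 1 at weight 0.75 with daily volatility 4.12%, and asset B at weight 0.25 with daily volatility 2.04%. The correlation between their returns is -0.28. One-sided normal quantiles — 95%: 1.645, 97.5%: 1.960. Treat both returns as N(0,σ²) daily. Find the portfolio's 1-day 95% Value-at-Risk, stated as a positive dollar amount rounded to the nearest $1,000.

$369,000

σ_p² = 0.75²·4.12² + 0.25²·2.04² + 2·-0.28·0.75·0.25·4.12·2.04 = 8.9257 (%²).
σ_p = √8.9257 = 2.988%.
VaR = 1.645 × 2.988% = 4.915%; on $7,500,000 that is $368,625.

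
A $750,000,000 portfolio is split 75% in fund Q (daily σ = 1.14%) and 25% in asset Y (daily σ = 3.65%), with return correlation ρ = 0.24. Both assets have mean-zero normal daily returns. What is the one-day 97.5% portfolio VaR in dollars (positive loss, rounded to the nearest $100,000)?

$20,500,000

σ_p² = 0.75²·1.14² + 0.25²·3.65² + 2·0.24·0.75·0.25·1.14·3.65 = 1.9382 (%²).
σ_p = √1.9382 = 1.392%.
At 97.5%, z = 1.960.
VaR = 1.960 × 1.392% = 2.728%; on $750,000,000 that is $20,460,000.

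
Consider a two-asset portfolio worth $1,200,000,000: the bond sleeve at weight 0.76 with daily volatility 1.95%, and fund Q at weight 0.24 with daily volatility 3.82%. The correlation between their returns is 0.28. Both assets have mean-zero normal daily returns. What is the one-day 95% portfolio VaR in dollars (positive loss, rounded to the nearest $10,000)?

σ_p² = 0.76²·1.95² + 0.24²·3.82² + 2·0.28·0.76·0.24·1.95·3.82 = 3.7977 (%²).
σ_p = √3.7977 = 1.949%.
At 95%, z = 1.645.
VaR = 1.645 × 1.949% = 3.206%; on $1,200,000,000 that is $38,472,000.

$38,470,000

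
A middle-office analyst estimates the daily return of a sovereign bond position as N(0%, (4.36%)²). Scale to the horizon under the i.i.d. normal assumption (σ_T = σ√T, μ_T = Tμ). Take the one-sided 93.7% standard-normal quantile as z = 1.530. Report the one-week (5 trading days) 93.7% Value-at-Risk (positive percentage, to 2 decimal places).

14.92%

σ_{5d} = 4.36% × √5 = 9.749%.
VaR = 1.530 × 9.749% = 14.916%.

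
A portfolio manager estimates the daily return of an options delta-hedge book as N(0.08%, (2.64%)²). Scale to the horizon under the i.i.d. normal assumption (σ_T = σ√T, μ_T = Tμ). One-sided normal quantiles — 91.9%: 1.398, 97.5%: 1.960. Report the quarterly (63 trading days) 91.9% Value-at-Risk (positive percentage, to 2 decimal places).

24.25%

σ_{63d} = 2.64% × √63 = 20.954%; μ_{63d} = 63 × 0.08% = 5.040%.
VaR = −(5.040%) + 1.398 × 20.954% = 24.254%.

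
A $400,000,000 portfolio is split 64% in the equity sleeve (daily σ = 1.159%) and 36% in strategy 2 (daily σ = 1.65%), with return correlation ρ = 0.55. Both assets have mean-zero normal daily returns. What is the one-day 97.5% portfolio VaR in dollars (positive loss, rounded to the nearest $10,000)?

$9,240,000

σ_p² = 0.64²·1.159² + 0.36²·1.65² + 2·0.55·0.64·0.36·1.159·1.65 = 1.3877 (%²).
σ_p = √1.3877 = 1.178%.
At 97.5%, z = 1.960.
VaR = 1.960 × 1.178% = 2.309%; on $400,000,000 that is $9,236,000.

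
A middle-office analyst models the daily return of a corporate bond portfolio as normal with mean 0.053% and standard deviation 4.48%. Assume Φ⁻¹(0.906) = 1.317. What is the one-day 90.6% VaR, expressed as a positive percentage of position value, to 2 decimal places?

VaR = −μ + z·σ = −(0.053%) + 1.317 × 4.48% = 5.847%.

5.85%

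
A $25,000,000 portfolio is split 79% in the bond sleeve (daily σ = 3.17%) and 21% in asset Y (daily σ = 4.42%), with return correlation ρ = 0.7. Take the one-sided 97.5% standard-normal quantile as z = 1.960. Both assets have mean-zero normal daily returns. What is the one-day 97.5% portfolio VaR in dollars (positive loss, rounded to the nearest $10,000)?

σ_p² = 0.79²·3.17² + 0.21²·4.42² + 2·0.7·0.79·0.21·3.17·4.42 = 10.3874 (%²).
σ_p = √10.3874 = 3.223%.
VaR = 1.960 × 3.223% = 6.317%; on $25,000,000 that is $1,579,250.

$1,580,000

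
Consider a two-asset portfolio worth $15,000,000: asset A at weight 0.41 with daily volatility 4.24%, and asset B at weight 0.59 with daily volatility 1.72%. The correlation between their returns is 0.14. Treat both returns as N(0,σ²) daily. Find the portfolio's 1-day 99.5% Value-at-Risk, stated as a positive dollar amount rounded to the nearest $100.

σ_p² = 0.41²·4.24² + 0.59²·1.72² + 2·0.14·0.41·0.59·4.24·1.72 = 4.5458 (%²).
σ_p = √4.5458 = 2.132%.
At 99.5%, z = 2.576.
VaR = 2.576 × 2.132% = 5.492%; on $15,000,000 that is $823,800.

$823,800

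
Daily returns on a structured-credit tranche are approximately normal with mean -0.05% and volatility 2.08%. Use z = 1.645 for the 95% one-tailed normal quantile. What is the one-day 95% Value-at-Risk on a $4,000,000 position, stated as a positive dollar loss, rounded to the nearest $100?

VaR = −μ + z·σ = −(-0.05%) + 1.645 × 2.08% = 3.472%.
On $4,000,000: 0.03472 × $4,000,000 = $138,880.

$138,900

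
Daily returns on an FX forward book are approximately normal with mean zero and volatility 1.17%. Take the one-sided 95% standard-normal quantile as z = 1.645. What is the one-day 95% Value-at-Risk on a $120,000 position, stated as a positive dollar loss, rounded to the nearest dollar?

VaR = z·σ = 1.645 × 1.17% = 1.925%.
On $120,000: 0.01925 × $120,000 = $2,310.

$2,310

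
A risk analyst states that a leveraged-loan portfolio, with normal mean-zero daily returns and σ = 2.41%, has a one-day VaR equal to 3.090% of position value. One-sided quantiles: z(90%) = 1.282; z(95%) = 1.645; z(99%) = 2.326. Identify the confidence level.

90%

Implied z = VaR/σ = 3.090 / 2.41 = 1.282.
This matches z(90%) = 1.282.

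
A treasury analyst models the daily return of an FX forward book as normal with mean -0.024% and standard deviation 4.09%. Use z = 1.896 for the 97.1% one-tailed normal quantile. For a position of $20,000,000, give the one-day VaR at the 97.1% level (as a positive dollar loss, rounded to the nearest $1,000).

$1,556,000

VaR = −μ + z·σ = −(-0.024%) + 1.896 × 4.09% = 7.779%.
On $20,000,000: 0.07779 × $20,000,000 = $1,555,800.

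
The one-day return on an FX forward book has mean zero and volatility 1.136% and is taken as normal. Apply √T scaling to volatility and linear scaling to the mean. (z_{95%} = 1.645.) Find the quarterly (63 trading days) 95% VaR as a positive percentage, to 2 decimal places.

14.83%

σ_{63d} = 1.136% × √63 = 9.017%.
VaR = 1.645 × 9.017% = 14.833%.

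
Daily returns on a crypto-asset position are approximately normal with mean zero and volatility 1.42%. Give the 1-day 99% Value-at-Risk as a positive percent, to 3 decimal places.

At 99% one-sided, z = 2.326.
VaR = z·σ = 2.326 × 1.42% = 3.303%.

3.303%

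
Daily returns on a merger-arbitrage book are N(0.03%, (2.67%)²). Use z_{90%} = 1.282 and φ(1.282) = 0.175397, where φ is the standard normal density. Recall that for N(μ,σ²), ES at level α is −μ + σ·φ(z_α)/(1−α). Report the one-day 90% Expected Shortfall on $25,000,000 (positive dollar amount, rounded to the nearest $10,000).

$1,160,000

Tail multiplier: φ(z)/(1−α) = 0.175397 / 0.1 = 1.754.
ES = −(0.03%) + 2.67% × 1.754 = 4.653%.
On $25,000,000: 0.04653 × $25,000,000 = $1,163,250.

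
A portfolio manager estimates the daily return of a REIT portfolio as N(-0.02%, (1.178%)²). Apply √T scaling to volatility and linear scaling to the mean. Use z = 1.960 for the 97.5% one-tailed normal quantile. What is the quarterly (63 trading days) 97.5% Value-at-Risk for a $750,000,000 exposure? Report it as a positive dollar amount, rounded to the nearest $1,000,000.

$147,000,000

σ_{63d} = 1.178% × √63 = 9.350%; μ_{63d} = 63 × -0.02% = -1.260%.
VaR = −(-1.260%) + 1.960 × 9.350% = 19.586%.
On $750,000,000: 0.19586 × $750,000,000 = $146,895,000.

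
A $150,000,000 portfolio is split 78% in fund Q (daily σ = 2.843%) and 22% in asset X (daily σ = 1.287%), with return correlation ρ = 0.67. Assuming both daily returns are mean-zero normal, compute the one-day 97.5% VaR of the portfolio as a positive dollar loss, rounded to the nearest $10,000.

$7,100,000

σ_p² = 0.78²·2.843² + 0.22²·1.287² + 2·0.67·0.78·0.22·2.843·1.287 = 5.8390 (%²).
σ_p = √5.8390 = 2.416%.
At 97.5%, z = 1.960.
VaR = 1.960 × 2.416% = 4.735%; on $150,000,000 that is $7,102,500.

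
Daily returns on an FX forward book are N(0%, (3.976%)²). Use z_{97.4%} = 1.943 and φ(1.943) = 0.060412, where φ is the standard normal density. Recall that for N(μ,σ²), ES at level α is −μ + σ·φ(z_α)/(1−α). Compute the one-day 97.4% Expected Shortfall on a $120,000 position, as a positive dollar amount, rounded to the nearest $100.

Tail multiplier: φ(z)/(1−α) = 0.060412 / 0.026 = 2.324.
ES = 3.976% × 2.324 = 9.240%.
On $120,000: 0.09240 × $120,000 = $11,088.

$11,100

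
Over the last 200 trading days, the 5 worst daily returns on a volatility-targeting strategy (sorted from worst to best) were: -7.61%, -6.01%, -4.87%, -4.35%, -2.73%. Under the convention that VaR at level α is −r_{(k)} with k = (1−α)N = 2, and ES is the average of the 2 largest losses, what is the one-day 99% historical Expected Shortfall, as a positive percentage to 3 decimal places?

6.810%

The 2 worst returns sum to -13.62%.
ES = −(-13.62%) / 2 = 6.81% ≈ 6.810%.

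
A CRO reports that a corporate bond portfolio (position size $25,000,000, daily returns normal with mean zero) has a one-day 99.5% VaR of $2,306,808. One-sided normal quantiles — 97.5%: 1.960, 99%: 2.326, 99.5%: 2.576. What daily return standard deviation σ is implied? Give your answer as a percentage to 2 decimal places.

VaR as a fraction: $2,306,808 / $25,000,000 = 9.227%.
σ = VaR / z = 9.227% / 2.576 = 3.582%.

3.58%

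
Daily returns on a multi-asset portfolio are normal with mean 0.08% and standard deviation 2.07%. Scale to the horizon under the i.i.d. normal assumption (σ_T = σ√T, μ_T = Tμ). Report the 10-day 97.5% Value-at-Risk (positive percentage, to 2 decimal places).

At 97.5%, z = 1.960.
σ_{10d} = 2.07% × √10 = 6.546%; μ_{10d} = 10 × 0.08% = 0.800%.
VaR = −(0.800%) + 1.960 × 6.546% = 12.030%.

12.03%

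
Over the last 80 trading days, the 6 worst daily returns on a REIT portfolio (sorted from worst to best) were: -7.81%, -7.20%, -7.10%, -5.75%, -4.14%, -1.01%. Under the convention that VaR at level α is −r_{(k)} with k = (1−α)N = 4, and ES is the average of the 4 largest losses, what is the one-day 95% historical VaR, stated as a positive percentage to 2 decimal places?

5.75%

k = 4; the 4th lowest return is -5.75%, so VaR = 5.75%.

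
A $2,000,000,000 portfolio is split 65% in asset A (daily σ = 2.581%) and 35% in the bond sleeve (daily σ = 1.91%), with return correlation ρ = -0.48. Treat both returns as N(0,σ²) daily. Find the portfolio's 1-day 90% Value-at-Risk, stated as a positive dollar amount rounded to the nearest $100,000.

σ_p² = 0.65²·2.581² + 0.35²·1.91² + 2·-0.48·0.65·0.35·2.581·1.91 = 2.1848 (%²).
σ_p = √2.1848 = 1.478%.
At 90%, z = 1.282.
VaR = 1.282 × 1.478% = 1.895%; on $2,000,000,000 that is $37,900,000.

$37,900,000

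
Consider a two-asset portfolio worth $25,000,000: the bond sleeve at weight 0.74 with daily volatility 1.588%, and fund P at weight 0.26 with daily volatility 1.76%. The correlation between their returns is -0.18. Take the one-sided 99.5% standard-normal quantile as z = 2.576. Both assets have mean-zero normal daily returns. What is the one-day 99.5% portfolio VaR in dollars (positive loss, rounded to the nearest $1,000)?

$761,000

σ_p² = 0.74²·1.588² + 0.26²·1.76² + 2·-0.18·0.74·0.26·1.588·1.76 = 1.3967 (%²).
σ_p = √1.3967 = 1.182%.
VaR = 2.576 × 1.182% = 3.045%; on $25,000,000 that is $761,250.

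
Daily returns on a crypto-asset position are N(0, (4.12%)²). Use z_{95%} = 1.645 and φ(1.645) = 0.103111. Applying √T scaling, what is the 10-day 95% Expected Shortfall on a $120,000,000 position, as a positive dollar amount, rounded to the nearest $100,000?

σ_{10d} = 4.12% × √10 = 13.029%.
ES multiplier = φ(z)/(1−α) = 0.103111/0.05 = 2.062.
ES = 13.029% × 2.062 = 26.866%; on $120,000,000: $32,239,200.

$32,200,000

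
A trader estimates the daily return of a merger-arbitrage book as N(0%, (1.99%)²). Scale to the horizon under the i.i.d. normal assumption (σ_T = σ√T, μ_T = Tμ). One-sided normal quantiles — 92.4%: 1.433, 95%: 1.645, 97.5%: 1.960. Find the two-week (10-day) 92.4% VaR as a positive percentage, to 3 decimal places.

σ_{10d} = 1.99% × √10 = 6.293%.
VaR = 1.433 × 6.293% = 9.018%.

9.018%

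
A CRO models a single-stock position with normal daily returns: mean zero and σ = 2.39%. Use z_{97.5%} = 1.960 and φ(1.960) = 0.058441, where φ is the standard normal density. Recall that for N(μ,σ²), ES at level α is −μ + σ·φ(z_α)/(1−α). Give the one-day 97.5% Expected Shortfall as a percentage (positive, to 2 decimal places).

Tail multiplier: φ(z)/(1−α) = 0.058441 / 0.025 = 2.338.
ES = 2.39% × 2.338 = 5.588%.

5.59%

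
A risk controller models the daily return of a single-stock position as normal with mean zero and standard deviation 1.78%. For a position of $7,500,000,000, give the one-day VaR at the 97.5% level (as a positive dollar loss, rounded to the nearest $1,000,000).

At 97.5% one-sided, z = 1.960.
VaR = z·σ = 1.960 × 1.78% = 3.489%.
On $7,500,000,000: 0.03489 × $7,500,000,000 = $261,675,000.

$262,000,000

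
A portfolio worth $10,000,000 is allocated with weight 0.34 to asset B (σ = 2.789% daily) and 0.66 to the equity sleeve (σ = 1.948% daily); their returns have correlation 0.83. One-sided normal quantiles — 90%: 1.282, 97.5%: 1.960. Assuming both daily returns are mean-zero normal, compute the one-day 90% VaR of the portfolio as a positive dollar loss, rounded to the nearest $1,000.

$274,000

σ_p² = 0.34²·2.789² + 0.66²·1.948² + 2·0.83·0.34·0.66·2.789·1.948 = 4.5760 (%²).
σ_p = √4.5760 = 2.139%.
VaR = 1.282 × 2.139% = 2.742%; on $10,000,000 that is $274,200.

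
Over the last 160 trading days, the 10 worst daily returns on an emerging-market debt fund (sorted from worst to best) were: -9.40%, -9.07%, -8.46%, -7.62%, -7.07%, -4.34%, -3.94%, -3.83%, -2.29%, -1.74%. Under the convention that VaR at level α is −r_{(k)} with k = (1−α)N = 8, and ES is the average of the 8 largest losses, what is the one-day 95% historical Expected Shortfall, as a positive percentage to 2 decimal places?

The 8 worst returns sum to -53.73%.
ES = −(-53.73%) / 8 = 6.71625% ≈ 6.72%.

6.72%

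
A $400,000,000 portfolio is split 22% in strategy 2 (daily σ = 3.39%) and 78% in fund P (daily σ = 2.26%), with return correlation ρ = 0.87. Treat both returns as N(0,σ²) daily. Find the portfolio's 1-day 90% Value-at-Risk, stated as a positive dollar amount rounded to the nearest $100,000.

$12,500,000

σ_p² = 0.22²·3.39² + 0.78²·2.26² + 2·0.87·0.22·0.78·3.39·2.26 = 5.9513 (%²).
σ_p = √5.9513 = 2.440%.
At 90%, z = 1.282.
VaR = 1.282 × 2.440% = 3.128%; on $400,000,000 that is $12,512,000.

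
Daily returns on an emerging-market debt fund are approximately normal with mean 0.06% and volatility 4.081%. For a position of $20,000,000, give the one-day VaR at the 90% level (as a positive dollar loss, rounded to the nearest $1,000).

$1,034,000

At 90% one-sided, z = 1.282.
VaR = −μ + z·σ = −(0.06%) + 1.282 × 4.081% = 5.172%.
On $20,000,000: 0.05172 × $20,000,000 = $1,034,400.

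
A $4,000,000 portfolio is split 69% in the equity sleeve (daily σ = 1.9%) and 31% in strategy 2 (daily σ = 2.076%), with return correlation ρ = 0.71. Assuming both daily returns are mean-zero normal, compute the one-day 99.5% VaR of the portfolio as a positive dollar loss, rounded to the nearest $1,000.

$188,000

σ_p² = 0.69²·1.9² + 0.31²·2.076² + 2·0.71·0.69·0.31·1.9·2.076 = 3.3310 (%²).
σ_p = √3.3310 = 1.825%.
At 99.5%, z = 2.576.
VaR = 2.576 × 1.825% = 4.701%; on $4,000,000 that is $188,040.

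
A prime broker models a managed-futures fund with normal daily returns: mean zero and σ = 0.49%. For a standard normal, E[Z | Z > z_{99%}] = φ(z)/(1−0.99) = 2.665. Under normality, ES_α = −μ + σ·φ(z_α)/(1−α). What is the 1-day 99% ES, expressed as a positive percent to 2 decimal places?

1.31%

ES = 0.49% × 2.665 = 1.306%.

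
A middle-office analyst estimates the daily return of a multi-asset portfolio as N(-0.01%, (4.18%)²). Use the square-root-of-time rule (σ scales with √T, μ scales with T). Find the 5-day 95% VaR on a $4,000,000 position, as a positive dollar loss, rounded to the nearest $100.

$617,000

At 95%, z = 1.645.
σ_{5d} = 4.18% × √5 = 9.347%; μ_{5d} = 5 × -0.01% = -0.050%.
VaR = −(-0.050%) + 1.645 × 9.347% = 15.426%.
On $4,000,000: 0.15426 × $4,000,000 = $617,040.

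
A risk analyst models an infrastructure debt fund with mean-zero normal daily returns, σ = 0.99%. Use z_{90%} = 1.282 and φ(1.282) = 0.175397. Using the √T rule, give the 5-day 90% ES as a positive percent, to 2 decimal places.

σ_{5d} = 0.99% × √5 = 2.214%.
ES multiplier = φ(z)/(1−α) = 0.175397/0.1 = 1.754.
ES = 2.214% × 1.754 = 3.883%.

3.88%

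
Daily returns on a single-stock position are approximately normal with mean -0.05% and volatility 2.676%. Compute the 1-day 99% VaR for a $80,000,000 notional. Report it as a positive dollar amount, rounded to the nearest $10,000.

At 99% one-sided, z = 2.326.
VaR = −μ + z·σ = −(-0.05%) + 2.326 × 2.676% = 6.274%.
On $80,000,000: 0.06274 × $80,000,000 = $5,019,200.

$5,020,000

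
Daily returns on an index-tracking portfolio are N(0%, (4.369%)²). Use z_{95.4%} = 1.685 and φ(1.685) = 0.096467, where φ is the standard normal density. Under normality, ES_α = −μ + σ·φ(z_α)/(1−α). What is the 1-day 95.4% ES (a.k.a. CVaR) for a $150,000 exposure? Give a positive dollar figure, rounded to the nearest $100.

Tail multiplier: φ(z)/(1−α) = 0.096467 / 0.046 = 2.097.
ES = 4.369% × 2.097 = 9.162%.
On $150,000: 0.09162 × $150,000 = $13,743.

$13,700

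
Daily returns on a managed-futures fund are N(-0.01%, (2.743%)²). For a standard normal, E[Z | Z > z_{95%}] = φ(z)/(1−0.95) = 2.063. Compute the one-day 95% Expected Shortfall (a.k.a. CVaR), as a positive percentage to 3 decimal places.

5.669%

ES = −(-0.01%) + 2.743% × 2.063 = 5.669%.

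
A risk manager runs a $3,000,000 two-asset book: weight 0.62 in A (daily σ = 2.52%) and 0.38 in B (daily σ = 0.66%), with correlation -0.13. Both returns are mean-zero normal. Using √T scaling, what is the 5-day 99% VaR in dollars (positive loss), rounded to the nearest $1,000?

$242,000

σ_p = √(0.62²·2.52² + 0.38²·0.66² + 2·-0.13·0.62·0.38·2.52·0.66) = 1.550%.
σ_{5d} = 1.550% × √5 = 3.466%.
z(99%) = 2.326.
VaR = 2.326 × 3.466% = 8.062%; on $3,000,000 that is $241,860.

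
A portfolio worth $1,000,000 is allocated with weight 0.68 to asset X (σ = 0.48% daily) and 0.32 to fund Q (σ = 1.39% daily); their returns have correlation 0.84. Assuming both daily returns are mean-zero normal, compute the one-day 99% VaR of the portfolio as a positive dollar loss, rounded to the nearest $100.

σ_p² = 0.68²·0.48² + 0.32²·1.39² + 2·0.84·0.68·0.32·0.48·1.39 = 0.5483 (%²).
σ_p = √0.5483 = 0.740%.
At 99%, z = 2.326.
VaR = 2.326 × 0.740% = 1.721%; on $1,000,000 that is $17,210.

$17,200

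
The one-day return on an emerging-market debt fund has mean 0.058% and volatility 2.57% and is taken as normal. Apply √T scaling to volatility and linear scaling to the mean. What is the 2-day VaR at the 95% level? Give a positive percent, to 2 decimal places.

5.86%

At 95%, z = 1.645.
σ_{2d} = 2.57% × √2 = 3.635%; μ_{2d} = 2 × 0.058% = 0.116%.
VaR = −(0.116%) + 1.645 × 3.635% = 5.864%.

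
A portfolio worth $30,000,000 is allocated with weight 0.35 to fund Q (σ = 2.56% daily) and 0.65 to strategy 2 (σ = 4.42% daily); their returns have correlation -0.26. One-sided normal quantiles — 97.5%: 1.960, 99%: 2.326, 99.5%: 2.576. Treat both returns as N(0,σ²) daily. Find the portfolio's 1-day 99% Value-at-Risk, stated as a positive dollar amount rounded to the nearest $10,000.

$1,940,000

σ_p² = 0.35²·2.56² + 0.65²·4.42² + 2·-0.26·0.35·0.65·2.56·4.42 = 7.7184 (%²).
σ_p = √7.7184 = 2.778%.
VaR = 2.326 × 2.778% = 6.462%; on $30,000,000 that is $1,938,600.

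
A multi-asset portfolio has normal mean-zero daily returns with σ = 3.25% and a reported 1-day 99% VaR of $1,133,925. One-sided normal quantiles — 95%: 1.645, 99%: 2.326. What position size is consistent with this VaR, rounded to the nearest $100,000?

$15,000,000

VaR as a fraction of value: z·σ = 2.326 × 3.25% = 7.5595%.
Position = $1,133,925 / 0.075595 = $15,000,000.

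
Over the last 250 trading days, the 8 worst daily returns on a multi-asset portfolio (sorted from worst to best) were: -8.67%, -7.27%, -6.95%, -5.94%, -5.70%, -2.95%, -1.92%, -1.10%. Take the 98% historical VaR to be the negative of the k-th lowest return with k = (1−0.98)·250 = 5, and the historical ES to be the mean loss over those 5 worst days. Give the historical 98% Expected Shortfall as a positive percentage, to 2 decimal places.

6.91%

The 5 worst returns sum to -34.53%.
ES = −(-34.53%) / 5 = 6.906% ≈ 6.91%.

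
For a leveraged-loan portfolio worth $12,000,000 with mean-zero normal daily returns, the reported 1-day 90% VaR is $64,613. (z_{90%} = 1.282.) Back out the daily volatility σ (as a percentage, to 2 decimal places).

0.42%

VaR as a fraction: $64,613 / $12,000,000 = 0.538%.
σ = VaR / z = 0.538% / 1.282 = 0.420%.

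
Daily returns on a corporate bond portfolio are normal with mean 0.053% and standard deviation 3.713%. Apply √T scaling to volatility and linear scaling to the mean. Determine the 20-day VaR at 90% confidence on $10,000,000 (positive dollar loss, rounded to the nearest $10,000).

$2,020,000

At 90%, z = 1.282.
σ_{20d} = 3.713% × √20 = 16.605%; μ_{20d} = 20 × 0.053% = 1.060%.
VaR = −(1.060%) + 1.282 × 16.605% = 20.228%.
On $10,000,000: 0.20228 × $10,000,000 = $2,022,800.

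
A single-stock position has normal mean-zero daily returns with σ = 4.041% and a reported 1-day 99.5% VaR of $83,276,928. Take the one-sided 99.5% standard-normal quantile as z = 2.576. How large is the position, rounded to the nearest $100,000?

VaR as a fraction of value: z·σ = 2.576 × 4.041% = 10.4096%.
Position = $83,276,928 / 0.104096 = $800,000,000.

$800,000,000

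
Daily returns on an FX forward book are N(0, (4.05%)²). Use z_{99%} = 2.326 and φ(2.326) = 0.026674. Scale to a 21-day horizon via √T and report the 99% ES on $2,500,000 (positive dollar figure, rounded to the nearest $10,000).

$1,240,000

σ_{21d} = 4.05% × √21 = 18.559%.
ES multiplier = φ(z)/(1−α) = 0.026674/0.01 = 2.667.
ES = 18.559% × 2.667 = 49.497%; on $2,500,000: $1,237,425.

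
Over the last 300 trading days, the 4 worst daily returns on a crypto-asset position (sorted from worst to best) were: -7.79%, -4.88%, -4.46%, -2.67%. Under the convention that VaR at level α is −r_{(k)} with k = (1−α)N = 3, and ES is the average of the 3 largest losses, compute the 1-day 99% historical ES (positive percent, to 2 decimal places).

5.71%

The 3 worst returns sum to -17.13%.
ES = −(-17.13%) / 3 = 5.71%.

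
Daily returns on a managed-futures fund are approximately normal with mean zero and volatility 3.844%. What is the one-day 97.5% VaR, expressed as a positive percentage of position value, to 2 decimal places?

At 97.5% one-sided, z = 1.960.
VaR = z·σ = 1.960 × 3.844% = 7.534%.

7.53%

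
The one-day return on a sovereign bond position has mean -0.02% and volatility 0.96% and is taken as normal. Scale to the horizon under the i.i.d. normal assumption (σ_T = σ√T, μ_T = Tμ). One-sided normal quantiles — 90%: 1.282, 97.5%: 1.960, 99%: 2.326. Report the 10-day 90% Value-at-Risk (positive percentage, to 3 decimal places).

σ_{10d} = 0.96% × √10 = 3.036%; μ_{10d} = 10 × -0.02% = -0.200%.
VaR = −(-0.200%) + 1.282 × 3.036% = 4.092%.

4.092%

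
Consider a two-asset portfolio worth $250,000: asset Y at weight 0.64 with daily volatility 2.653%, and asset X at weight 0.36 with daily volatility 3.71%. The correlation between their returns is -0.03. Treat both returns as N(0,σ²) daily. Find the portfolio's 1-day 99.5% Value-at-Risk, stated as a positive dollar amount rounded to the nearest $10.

$13,710

σ_p² = 0.64²·2.653² + 0.36²·3.71² + 2·-0.03·0.64·0.36·2.653·3.71 = 4.5307 (%²).
σ_p = √4.5307 = 2.129%.
At 99.5%, z = 2.576.
VaR = 2.576 × 2.129% = 5.484%; on $250,000 that is $13,710.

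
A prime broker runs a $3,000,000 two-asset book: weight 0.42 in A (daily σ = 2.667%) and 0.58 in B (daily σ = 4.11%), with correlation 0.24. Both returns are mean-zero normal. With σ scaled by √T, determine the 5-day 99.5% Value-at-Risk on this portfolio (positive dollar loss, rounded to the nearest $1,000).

$495,000

σ_p = √(0.42²·2.667² + 0.58²·4.11² + 2·0.24·0.42·0.58·2.667·4.11) = 2.867%.
σ_{5d} = 2.867% × √5 = 6.411%.
z(99.5%) = 2.576.
VaR = 2.576 × 6.411% = 16.515%; on $3,000,000 that is $495,450.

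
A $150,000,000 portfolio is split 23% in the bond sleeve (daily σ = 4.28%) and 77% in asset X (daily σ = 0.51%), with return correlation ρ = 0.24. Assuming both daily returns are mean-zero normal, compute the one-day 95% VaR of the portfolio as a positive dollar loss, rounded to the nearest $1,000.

$2,823,000

σ_p² = 0.23²·4.28² + 0.77²·0.51² + 2·0.24·0.23·0.77·4.28·0.51 = 1.3088 (%²).
σ_p = √1.3088 = 1.144%.
At 95%, z = 1.645.
VaR = 1.645 × 1.144% = 1.882%; on $150,000,000 that is $2,823,000.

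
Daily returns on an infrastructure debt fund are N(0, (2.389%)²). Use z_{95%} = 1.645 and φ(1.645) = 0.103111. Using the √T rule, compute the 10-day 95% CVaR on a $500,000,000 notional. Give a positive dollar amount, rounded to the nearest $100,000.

$77,900,000

σ_{10d} = 2.389% × √10 = 7.555%.
ES multiplier = φ(z)/(1−α) = 0.103111/0.05 = 2.062.
ES = 7.555% × 2.062 = 15.578%; on $500,000,000: $77,890,000.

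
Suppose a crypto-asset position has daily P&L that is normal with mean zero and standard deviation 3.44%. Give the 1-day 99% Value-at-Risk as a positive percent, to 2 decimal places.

At 99% one-sided, z = 2.326.
VaR = z·σ = 2.326 × 3.44% = 8.001%.

8.00%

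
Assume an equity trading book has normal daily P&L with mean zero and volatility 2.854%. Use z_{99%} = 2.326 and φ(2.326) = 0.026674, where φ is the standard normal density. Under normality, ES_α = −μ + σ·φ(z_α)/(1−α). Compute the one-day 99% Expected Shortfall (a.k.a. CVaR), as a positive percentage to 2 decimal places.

7.61%

Tail multiplier: φ(z)/(1−α) = 0.026674 / 0.01 = 2.667.
ES = 2.854% × 2.667 = 7.612%.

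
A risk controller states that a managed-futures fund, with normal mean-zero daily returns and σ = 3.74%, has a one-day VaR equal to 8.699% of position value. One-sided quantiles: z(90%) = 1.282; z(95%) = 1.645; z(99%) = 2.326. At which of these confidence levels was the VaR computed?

Implied z = VaR/σ = 8.699 / 3.74 = 2.326.
This matches z(99%) = 2.326.

99%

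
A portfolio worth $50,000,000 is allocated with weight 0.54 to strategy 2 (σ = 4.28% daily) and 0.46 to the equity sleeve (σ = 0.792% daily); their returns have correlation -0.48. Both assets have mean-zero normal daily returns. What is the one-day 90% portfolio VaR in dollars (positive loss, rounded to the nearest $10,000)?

$1,380,000

σ_p² = 0.54²·4.28² + 0.46²·0.792² + 2·-0.48·0.54·0.46·4.28·0.792 = 4.6660 (%²).
σ_p = √4.6660 = 2.160%.
At 90%, z = 1.282.
VaR = 1.282 × 2.160% = 2.769%; on $50,000,000 that is $1,384,500.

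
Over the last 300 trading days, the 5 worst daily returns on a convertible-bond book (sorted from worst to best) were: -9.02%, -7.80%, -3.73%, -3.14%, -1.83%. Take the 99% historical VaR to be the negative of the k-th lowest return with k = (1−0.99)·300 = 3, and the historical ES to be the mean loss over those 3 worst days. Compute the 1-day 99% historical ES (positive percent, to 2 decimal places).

6.85%

The 3 worst returns sum to -20.55%.
ES = −(-20.55%) / 3 = 6.85%.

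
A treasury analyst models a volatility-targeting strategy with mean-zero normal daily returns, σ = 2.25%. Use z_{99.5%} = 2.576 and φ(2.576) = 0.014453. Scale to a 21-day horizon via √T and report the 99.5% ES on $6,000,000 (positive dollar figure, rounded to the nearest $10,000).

$1,790,000

σ_{21d} = 2.25% × √21 = 10.311%.
ES multiplier = φ(z)/(1−α) = 0.014453/0.005 = 2.891.
ES = 10.311% × 2.891 = 29.809%; on $6,000,000: $1,788,540.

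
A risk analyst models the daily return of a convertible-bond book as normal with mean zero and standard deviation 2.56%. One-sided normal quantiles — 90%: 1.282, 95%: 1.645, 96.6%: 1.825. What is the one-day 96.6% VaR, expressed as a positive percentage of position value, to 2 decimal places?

4.67%

VaR = z·σ = 1.825 × 2.56% = 4.672%.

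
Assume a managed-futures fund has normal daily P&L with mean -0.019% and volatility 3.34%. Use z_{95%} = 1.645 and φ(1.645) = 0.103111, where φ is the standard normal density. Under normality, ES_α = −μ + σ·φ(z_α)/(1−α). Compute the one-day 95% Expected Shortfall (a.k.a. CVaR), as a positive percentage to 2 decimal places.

Tail multiplier: φ(z)/(1−α) = 0.103111 / 0.05 = 2.062.
ES = −(-0.019%) + 3.34% × 2.062 = 6.906%.

6.91%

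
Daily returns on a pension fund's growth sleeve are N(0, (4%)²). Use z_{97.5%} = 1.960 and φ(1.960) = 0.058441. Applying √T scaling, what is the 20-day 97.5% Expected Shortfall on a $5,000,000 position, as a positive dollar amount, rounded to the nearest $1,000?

σ_{20d} = 4% × √20 = 17.889%.
ES multiplier = φ(z)/(1−α) = 0.058441/0.025 = 2.338.
ES = 17.889% × 2.338 = 41.824%; on $5,000,000: $2,091,200.

$2,091,000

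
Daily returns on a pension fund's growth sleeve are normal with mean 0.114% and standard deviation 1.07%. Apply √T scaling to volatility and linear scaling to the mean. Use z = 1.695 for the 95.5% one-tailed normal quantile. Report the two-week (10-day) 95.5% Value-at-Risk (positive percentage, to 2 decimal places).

σ_{10d} = 1.07% × √10 = 3.384%; μ_{10d} = 10 × 0.114% = 1.140%.
VaR = −(1.140%) + 1.695 × 3.384% = 4.596%.

4.60%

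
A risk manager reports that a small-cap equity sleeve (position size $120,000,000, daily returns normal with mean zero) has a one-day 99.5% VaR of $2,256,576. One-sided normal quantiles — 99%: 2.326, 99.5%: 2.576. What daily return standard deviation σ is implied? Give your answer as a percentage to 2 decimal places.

VaR as a fraction: $2,256,576 / $120,000,000 = 1.880%.
σ = VaR / z = 1.880% / 2.576 = 0.730%.

0.73%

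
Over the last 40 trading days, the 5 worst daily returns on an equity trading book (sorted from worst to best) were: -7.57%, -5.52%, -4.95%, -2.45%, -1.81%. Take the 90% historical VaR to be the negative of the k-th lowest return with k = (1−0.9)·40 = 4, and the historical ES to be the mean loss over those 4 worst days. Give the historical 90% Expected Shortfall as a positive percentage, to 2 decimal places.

5.12%

The 4 worst returns sum to -20.49%.
ES = −(-20.49%) / 4 = 5.1225% ≈ 5.12%.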